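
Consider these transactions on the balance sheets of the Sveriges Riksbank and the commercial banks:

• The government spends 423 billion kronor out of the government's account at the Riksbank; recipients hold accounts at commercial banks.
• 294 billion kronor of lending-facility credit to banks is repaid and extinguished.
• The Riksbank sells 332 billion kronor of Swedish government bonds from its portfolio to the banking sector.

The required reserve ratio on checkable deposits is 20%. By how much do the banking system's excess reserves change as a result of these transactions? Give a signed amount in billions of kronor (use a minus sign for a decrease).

-287.6 billion

Government spending 423 billion kronor: reserves +423B, deposits +423B.
Discount-window repayment 294 billion kronor: reserves −294B, deposits 0.
OMO sale (to banks) 332 billion kronor: reserves −332B, deposits 0.
Totals: Δreserves = −203B, Δdeposits = +423B.
Δrequired reserves = 20% × +423B = +84.6B.
Δexcess reserves = Δreserves − Δrequired = −203B − (+84.6B) = -287.6 billion.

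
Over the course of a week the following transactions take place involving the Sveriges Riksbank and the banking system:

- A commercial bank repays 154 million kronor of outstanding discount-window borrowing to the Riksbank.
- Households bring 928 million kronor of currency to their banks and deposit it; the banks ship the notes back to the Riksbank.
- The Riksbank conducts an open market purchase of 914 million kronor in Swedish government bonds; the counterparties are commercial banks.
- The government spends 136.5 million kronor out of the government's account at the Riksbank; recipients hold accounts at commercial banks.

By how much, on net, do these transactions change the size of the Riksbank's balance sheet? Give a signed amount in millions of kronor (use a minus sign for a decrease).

Riksbank balance sheet:
  Assets:      Securities +914M, Loans to banks −154M
  Liabilities: Bank reserves +1824.5M, Currency in circulation −928M, Government deposits −136.5M
Commercial banking system:
  Assets:      Reserves at CB +1824.5M, Securities −914M
  Liabilities: Checkable deposits +1064.5M, Borrowings from CB −154M
Change in total Riksbank assets = +760 million.

+760 million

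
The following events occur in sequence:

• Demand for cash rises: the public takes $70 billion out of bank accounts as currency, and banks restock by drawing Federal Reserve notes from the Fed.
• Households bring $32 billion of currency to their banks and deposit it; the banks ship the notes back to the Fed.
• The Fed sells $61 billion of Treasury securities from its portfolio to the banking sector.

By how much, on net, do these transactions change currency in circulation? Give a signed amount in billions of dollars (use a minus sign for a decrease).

+$38 billion

Fed balance sheet:
  Assets:      Securities −$61B
  Liabilities: Bank reserves −$99B, Currency in circulation +$38B
Commercial banking system:
  Assets:      Reserves at CB −$99B, Securities +$61B
  Liabilities: Checkable deposits −$38B
So the change in currency in circulation is +$38 billion.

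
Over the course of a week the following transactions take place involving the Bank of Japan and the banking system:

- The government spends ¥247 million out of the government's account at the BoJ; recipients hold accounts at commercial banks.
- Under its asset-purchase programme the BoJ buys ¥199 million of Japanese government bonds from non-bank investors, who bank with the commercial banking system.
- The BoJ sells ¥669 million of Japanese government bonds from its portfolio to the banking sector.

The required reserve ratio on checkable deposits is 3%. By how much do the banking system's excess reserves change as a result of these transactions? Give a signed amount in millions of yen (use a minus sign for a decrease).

Government spending ¥247 million: reserves +¥247M, deposits +¥247M.
Asset purchase (from non-banks) ¥199 million: reserves +¥199M, deposits +¥199M.
OMO sale (to banks) ¥669 million: reserves −¥669M, deposits 0.
Totals: Δreserves = −¥223M, Δdeposits = +¥446M.
Δrequired reserves = 3% × +¥446M = +¥13.38M.
Δexcess reserves = Δreserves − Δrequired = −¥223M − (+¥13.38M) = -¥236.38 million.

-¥236.38 million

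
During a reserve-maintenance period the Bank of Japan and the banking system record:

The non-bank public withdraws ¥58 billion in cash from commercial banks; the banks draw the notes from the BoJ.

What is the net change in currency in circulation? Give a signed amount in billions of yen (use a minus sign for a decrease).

+¥58 billion

Currency withdrawal ¥58 billion: notes leave the central bank → +¥58B.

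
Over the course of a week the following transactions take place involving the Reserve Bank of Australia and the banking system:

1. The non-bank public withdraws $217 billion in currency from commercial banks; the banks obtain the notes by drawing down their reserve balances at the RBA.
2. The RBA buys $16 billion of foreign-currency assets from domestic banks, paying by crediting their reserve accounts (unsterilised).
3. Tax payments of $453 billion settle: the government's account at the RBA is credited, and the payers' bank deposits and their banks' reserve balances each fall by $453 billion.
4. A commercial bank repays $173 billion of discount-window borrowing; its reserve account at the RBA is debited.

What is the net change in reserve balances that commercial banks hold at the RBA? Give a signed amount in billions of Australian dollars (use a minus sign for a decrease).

-$827 billion

Currency withdrawal $217 billion: banks swap reserves for currency → −$217B.
FX purchase $16 billion: the RBA pays by crediting reserve accounts → +$16B.
Government account inflow $453 billion: funds move from bank reserves into the government account → −$453B.
Discount-window repayment $173 billion: repayment is debited from reserves → −$173B.
Net: −217 + 16 − 453 − 173 = -$827 billion.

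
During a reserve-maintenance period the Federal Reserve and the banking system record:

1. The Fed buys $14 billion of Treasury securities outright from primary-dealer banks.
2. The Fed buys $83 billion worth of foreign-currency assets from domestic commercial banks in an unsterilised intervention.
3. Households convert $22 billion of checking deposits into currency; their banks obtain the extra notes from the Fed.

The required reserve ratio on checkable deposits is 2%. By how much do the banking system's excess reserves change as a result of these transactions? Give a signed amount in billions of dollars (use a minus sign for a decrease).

OMO purchase (from banks) $14 billion: reserves +$14B, deposits 0.
FX purchase $83 billion: reserves +$83B, deposits 0.
Currency withdrawal $22 billion: reserves −$22B, deposits −$22B.
Totals: Δreserves = +$75B, Δdeposits = −$22B.
Δrequired reserves = 2% × −$22B = −$0.44B.
Δexcess reserves = Δreserves − Δrequired = +$75B − (−$0.44B) = +$75.44 billion.

+$75.44 billion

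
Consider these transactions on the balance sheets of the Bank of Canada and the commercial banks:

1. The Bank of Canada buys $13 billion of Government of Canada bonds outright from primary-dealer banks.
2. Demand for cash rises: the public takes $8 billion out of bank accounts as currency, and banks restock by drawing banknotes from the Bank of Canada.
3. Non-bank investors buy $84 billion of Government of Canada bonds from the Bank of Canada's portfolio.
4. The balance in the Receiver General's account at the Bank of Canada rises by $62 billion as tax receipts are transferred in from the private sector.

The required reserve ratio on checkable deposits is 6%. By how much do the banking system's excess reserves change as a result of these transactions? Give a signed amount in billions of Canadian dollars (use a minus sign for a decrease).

-$131.76 billion

OMO purchase (from banks) $13 billion: reserves +$13B, deposits 0.
Currency withdrawal $8 billion: reserves −$8B, deposits −$8B.
Asset sale (to non-banks) $84 billion: reserves −$84B, deposits −$84B.
Government account inflow $62 billion: reserves −$62B, deposits −$62B.
Totals: Δreserves = −$141B, Δdeposits = −$154B.
Δrequired reserves = 6% × −$154B = −$9.24B.
Δexcess reserves = Δreserves − Δrequired = −$141B − (−$9.24B) = -$131.76 billion.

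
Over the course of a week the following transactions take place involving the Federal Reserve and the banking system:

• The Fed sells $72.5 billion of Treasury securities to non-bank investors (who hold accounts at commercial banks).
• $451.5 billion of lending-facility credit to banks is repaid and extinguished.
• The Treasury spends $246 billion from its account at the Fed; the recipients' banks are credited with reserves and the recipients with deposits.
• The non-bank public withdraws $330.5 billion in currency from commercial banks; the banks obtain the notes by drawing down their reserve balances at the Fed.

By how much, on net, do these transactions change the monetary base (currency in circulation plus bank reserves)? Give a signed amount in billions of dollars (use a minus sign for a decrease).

-$278 billion

Fed balance sheet:
  Assets:      Securities −$72.5B, Loans to banks −$451.5B
  Liabilities: Bank reserves −$608.5B, Currency in circulation +$330.5B, Government deposits −$246B
Commercial banking system:
  Assets:      Reserves at CB −$608.5B
  Liabilities: Checkable deposits −$157B, Borrowings from CB −$451.5B
Monetary base = currency + reserves: +$330.5B + (−$608.5B) = -$278 billion.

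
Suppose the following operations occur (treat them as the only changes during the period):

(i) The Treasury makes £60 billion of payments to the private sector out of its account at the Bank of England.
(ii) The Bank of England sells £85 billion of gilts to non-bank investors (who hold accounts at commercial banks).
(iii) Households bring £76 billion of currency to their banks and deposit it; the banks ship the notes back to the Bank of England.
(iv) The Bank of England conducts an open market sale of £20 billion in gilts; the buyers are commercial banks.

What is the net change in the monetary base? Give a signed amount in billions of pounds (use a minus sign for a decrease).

-£45 billion

Bank of England balance sheet:
  Assets:      Securities −£105B
  Liabilities: Bank reserves +£31B, Currency in circulation −£76B, Government deposits −£60B
Commercial banking system:
  Assets:      Reserves at CB +£31B, Securities +£20B
  Liabilities: Checkable deposits +£51B
Monetary base = currency + reserves: −£76B + (+£31B) = -£45 billion.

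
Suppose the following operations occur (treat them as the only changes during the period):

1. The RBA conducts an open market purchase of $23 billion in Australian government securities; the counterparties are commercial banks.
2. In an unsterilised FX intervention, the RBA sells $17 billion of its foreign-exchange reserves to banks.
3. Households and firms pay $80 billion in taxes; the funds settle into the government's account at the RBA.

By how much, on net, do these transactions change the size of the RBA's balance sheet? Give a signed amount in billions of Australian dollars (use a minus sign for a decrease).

OMO purchase (from banks) $23 billion: an RBA asset is acquired → +$23B.
FX sale $17 billion: an RBA asset is shed → −$17B.
Government account inflow $80 billion: only the composition of liabilities changes → 0.
Net: 23 − 17 + 0 = +$6 billion.

+$6 billion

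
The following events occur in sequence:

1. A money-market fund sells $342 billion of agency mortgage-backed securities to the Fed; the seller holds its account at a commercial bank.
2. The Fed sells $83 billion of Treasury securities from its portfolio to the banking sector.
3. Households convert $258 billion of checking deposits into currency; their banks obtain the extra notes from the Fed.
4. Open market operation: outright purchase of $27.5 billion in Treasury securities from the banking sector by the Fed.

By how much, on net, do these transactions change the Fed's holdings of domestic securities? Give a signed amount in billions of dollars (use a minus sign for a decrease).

Asset purchase (from non-banks) $342 billion: securities added to the Fed's portfolio → +$342B.
OMO sale (to banks) $83 billion: securities removed from the Fed's portfolio → −$83B.
Currency withdrawal $258 billion: the Fed's securities portfolio is untouched → 0.
OMO purchase (from banks) $27.5 billion: securities added to the Fed's portfolio → +$27.5B.
Net: 342 − 83 + 0 + 27.5 = +$286.5 billion.

+$286.5 billion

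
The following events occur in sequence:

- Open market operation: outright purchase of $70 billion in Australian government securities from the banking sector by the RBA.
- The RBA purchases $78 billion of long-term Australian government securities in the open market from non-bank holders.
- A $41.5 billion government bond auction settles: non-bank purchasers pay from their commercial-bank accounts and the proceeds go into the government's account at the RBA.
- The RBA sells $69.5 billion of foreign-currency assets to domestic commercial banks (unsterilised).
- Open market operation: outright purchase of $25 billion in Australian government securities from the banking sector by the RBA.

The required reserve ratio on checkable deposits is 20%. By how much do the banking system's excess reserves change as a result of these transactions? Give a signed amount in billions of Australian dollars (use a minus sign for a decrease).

OMO purchase (from banks) $70 billion: reserves +$70B, deposits 0.
Asset purchase (from non-banks) $78 billion: reserves +$78B, deposits +$78B.
Government account inflow $41.5 billion: reserves −$41.5B, deposits −$41.5B.
FX sale $69.5 billion: reserves −$69.5B, deposits 0.
OMO purchase (from banks) $25 billion: reserves +$25B, deposits 0.
Totals: Δreserves = +$62B, Δdeposits = +$36.5B.
Δrequired reserves = 20% × +$36.5B = +$7.3B.
Δexcess reserves = Δreserves − Δrequired = +$62B − (+$7.3B) = +$54.7 billion.

+$54.7 billion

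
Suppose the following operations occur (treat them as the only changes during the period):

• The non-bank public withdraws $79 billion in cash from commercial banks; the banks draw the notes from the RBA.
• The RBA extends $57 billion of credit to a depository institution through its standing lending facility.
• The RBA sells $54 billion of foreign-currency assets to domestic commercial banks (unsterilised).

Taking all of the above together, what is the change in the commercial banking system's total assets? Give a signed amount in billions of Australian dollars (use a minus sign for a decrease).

-$22 billion

RBA balance sheet:
  Assets:      Loans to banks +$57B, Foreign assets −$54B
  Liabilities: Bank reserves −$76B, Currency in circulation +$79B
Commercial banking system:
  Assets:      Reserves at CB −$76B, Foreign assets +$54B
  Liabilities: Checkable deposits −$79B, Borrowings from CB +$57B
Change in total bank assets = -$22 billion.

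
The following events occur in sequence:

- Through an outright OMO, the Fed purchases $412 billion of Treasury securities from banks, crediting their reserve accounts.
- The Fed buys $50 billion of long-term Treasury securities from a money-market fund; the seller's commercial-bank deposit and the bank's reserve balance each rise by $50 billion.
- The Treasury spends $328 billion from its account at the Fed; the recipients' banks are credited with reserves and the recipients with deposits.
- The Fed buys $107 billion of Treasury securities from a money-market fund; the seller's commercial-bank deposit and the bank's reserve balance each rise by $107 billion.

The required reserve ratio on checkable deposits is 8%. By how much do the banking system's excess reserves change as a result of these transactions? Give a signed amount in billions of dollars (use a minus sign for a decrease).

+$858.2 billion

OMO purchase (from banks) $412 billion: reserves +$412B, deposits 0.
Asset purchase (from non-banks) $50 billion: reserves +$50B, deposits +$50B.
Government spending $328 billion: reserves +$328B, deposits +$328B.
Asset purchase (from non-banks) $107 billion: reserves +$107B, deposits +$107B.
Totals: Δreserves = +$897B, Δdeposits = +$485B.
Δrequired reserves = 8% × +$485B = +$38.8B.
Δexcess reserves = Δreserves − Δrequired = +$897B − (+$38.8B) = +$858.2 billion.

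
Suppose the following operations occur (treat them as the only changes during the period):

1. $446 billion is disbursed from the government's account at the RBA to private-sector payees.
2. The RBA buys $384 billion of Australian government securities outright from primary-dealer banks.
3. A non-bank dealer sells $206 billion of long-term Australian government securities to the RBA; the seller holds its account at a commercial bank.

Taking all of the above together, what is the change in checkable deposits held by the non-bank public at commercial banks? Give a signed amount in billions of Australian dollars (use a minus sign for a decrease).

RBA balance sheet:
  Assets:      Securities +$590B
  Liabilities: Bank reserves +$1036B, Government deposits −$446B
Commercial banking system:
  Assets:      Reserves at CB +$1036B, Securities −$384B
  Liabilities: Checkable deposits +$652B
So the change in checkable deposits held by the non-bank public at commercial banks is +$652 billion.

+$652 billion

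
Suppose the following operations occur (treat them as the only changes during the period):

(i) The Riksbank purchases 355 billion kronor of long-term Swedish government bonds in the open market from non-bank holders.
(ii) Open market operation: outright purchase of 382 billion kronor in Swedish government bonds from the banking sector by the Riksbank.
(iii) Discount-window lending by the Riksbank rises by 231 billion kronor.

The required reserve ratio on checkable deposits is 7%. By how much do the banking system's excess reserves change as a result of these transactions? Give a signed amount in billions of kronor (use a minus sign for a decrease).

Asset purchase (from non-banks) 355 billion kronor: reserves +355B, deposits +355B.
OMO purchase (from banks) 382 billion kronor: reserves +382B, deposits 0.
Discount-window loan 231 billion kronor: reserves +231B, deposits 0.
Totals: Δreserves = +968B, Δdeposits = +355B.
Δrequired reserves = 7% × +355B = +24.85B.
Δexcess reserves = Δreserves − Δrequired = +968B − (+24.85B) = +943.15 billion.

+943.15 billion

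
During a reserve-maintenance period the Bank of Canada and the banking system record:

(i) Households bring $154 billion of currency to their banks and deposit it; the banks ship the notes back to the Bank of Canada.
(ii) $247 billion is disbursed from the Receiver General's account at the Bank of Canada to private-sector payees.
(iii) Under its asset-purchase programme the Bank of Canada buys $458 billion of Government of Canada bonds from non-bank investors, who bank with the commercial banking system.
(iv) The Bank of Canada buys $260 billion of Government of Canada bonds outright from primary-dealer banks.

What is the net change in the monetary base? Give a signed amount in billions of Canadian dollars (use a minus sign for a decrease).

+$965 billion

Currency deposit $154 billion: just a shift between currency and reserves — both are base money → 0.
Government spending $247 billion: a non-base liability converts back to reserves → +$247B.
Asset purchase (from non-banks) $458 billion: Bank of Canada balance sheet expands → +$458B.
OMO purchase (from banks) $260 billion: Bank of Canada balance sheet expands → +$260B.
Net: 0 + 247 + 458 + 260 = +$965 billion.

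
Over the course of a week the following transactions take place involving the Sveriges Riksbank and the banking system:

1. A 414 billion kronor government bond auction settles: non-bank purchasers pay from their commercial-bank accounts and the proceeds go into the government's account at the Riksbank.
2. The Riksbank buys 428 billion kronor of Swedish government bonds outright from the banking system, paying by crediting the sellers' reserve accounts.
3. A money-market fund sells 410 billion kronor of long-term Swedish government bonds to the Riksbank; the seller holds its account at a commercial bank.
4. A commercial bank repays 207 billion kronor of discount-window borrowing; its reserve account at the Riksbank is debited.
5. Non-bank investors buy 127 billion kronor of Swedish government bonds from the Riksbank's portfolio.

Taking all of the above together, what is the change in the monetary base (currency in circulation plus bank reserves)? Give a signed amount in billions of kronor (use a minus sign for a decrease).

+90 billion

Riksbank balance sheet:
  Assets:      Securities +711B, Loans to banks −207B
  Liabilities: Bank reserves +90B, Government deposits +414B
Monetary base = currency + reserves: 0 + (+90B) = +90 billion.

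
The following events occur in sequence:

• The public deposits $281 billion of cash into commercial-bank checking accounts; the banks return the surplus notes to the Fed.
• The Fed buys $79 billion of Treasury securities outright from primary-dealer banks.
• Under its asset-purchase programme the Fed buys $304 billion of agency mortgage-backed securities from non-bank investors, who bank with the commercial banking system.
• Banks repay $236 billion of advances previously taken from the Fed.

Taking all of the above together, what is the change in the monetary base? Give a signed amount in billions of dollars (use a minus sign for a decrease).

+$147 billion

Fed balance sheet:
  Assets:      Securities +$383B, Loans to banks −$236B
  Liabilities: Bank reserves +$428B, Currency in circulation −$281B
Monetary base = currency + reserves: −$281B + (+$428B) = +$147 billion.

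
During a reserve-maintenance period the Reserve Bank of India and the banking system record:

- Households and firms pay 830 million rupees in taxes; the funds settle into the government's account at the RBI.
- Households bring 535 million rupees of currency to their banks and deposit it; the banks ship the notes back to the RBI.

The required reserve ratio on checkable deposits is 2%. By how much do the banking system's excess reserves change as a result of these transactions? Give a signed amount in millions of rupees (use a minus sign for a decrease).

Government account inflow 830 million rupees: reserves −830M, deposits −830M.
Currency deposit 535 million rupees: reserves +535M, deposits +535M.
Totals: Δreserves = −295M, Δdeposits = −295M.
Δrequired reserves = 2% × −295M = −5.9M.
Δexcess reserves = Δreserves − Δrequired = −295M − (−5.9M) = -289.1 million.

-289.1 million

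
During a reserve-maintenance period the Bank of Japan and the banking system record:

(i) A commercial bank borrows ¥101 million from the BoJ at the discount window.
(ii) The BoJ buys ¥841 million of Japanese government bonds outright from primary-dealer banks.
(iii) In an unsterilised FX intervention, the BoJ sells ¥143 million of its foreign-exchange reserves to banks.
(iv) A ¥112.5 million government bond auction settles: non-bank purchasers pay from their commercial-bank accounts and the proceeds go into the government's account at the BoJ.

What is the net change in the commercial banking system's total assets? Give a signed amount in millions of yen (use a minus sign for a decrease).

-¥11.5 million

Discount-window loan ¥101 million: bank balance sheets expand → +¥101M.
OMO purchase (from banks) ¥841 million: just an asset swap on bank balance sheets → 0.
FX sale ¥143 million: just an asset swap on bank balance sheets → 0.
Government account inflow ¥112.5 million: bank balance sheets shrink → −¥112.5M.
Net: 101 + 0 + 0 − 112.5 = -¥11.5 million.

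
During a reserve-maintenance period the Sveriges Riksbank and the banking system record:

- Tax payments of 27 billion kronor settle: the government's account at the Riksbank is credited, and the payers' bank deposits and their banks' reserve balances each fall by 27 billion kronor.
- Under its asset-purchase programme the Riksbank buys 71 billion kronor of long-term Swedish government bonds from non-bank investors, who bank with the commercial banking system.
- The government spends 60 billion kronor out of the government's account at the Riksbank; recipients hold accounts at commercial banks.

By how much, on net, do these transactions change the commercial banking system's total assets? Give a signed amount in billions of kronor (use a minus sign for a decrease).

+104 billion

Government account inflow 27 billion kronor: bank balance sheets shrink → −27B.
Asset purchase (from non-banks) 71 billion kronor: bank balance sheets expand → +71B.
Government spending 60 billion kronor: bank balance sheets expand → +60B.
Net: −27 + 71 + 60 = +104 billion.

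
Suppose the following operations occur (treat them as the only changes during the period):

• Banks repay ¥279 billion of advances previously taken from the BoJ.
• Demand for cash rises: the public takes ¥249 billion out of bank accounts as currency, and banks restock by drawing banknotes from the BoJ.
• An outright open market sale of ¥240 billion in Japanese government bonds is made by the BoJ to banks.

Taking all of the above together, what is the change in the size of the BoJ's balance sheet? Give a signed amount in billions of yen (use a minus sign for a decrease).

Discount-window repayment ¥279 billion: a BoJ asset is shed → −¥279B.
Currency withdrawal ¥249 billion: only the composition of liabilities changes → 0.
OMO sale (to banks) ¥240 billion: a BoJ asset is shed → −¥240B.
Net: −279 + 0 − 240 = -¥519 billion.

-¥519 billion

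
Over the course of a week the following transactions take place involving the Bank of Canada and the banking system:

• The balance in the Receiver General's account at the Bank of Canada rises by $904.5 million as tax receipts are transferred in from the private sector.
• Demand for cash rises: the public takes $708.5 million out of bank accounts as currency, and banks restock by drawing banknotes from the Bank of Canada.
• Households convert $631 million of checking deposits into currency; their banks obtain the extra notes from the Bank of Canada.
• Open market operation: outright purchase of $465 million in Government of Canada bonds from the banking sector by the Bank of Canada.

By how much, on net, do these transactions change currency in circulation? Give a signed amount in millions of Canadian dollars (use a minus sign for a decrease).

Bank of Canada balance sheet:
  Assets:      Securities +$465M
  Liabilities: Bank reserves −$1779M, Currency in circulation +$1339.5M, Government deposits +$904.5M
Commercial banking system:
  Assets:      Reserves at CB −$1779M, Securities −$465M
  Liabilities: Checkable deposits −$2244M
So the change in currency in circulation is +$1339.5 million.

+$1339.5 million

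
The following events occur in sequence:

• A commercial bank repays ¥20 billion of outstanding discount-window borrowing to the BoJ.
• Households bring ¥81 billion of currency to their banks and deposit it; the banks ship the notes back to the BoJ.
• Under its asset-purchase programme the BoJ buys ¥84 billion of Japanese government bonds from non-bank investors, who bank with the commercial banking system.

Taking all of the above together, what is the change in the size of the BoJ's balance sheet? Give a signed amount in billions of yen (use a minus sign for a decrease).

BoJ balance sheet:
  Assets:      Securities +¥84B, Loans to banks −¥20B
  Liabilities: Bank reserves +¥145B, Currency in circulation −¥81B
Change in total BoJ assets = +¥64 billion.

+¥64 billion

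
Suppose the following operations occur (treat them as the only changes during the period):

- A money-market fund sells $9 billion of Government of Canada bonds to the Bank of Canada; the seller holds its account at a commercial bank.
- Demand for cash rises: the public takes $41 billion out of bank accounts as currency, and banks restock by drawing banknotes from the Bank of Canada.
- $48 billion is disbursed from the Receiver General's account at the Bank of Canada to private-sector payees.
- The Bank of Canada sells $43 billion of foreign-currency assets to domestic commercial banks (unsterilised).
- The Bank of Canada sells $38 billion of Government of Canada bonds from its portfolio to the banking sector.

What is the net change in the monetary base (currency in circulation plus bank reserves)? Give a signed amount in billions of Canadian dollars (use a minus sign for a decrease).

Bank of Canada balance sheet:
  Assets:      Securities −$29B, Foreign assets −$43B
  Liabilities: Bank reserves −$65B, Currency in circulation +$41B, Government deposits −$48B
Commercial banking system:
  Assets:      Reserves at CB −$65B, Securities +$38B, Foreign assets +$43B
  Liabilities: Checkable deposits +$16B
Monetary base = currency + reserves: +$41B + (−$65B) = -$24 billion.

-$24 billion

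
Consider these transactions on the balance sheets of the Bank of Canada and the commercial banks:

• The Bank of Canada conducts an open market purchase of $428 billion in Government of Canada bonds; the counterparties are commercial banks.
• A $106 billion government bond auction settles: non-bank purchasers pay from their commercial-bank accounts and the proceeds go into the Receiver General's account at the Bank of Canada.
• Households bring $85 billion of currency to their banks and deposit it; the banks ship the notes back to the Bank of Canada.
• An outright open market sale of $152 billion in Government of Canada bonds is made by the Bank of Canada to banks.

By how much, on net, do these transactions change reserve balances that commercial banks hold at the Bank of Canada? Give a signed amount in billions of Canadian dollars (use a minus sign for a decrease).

+$255 billion

Bank of Canada balance sheet:
  Assets:      Securities +$276B
  Liabilities: Bank reserves +$255B, Currency in circulation −$85B, Government deposits +$106B
So the change in reserve balances that commercial banks hold at the Bank of Canada is +$255 billion.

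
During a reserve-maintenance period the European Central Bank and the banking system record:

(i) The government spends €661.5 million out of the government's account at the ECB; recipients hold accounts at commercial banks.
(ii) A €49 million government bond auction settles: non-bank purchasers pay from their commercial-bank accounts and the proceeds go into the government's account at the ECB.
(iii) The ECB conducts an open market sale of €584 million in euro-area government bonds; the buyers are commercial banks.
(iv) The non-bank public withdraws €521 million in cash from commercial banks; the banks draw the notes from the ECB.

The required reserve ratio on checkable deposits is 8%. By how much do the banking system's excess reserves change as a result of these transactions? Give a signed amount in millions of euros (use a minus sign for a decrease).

Government spending €661.5 million: reserves +€661.5M, deposits +€661.5M.
Government account inflow €49 million: reserves −€49M, deposits −€49M.
OMO sale (to banks) €584 million: reserves −€584M, deposits 0.
Currency withdrawal €521 million: reserves −€521M, deposits −€521M.
Totals: Δreserves = −€492.5M, Δdeposits = +€91.5M.
Δrequired reserves = 8% × +€91.5M = +€7.32M.
Δexcess reserves = Δreserves − Δrequired = −€492.5M − (+€7.32M) = -€499.82 million.

-€499.82 million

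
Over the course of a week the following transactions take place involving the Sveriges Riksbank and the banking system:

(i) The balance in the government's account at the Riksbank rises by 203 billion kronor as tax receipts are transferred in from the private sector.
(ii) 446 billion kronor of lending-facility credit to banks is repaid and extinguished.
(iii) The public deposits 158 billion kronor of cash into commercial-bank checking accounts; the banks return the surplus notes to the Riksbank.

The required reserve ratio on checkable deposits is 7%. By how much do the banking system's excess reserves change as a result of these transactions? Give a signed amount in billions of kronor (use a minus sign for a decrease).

-487.85 billion

Government account inflow 203 billion kronor: reserves −203B, deposits −203B.
Discount-window repayment 446 billion kronor: reserves −446B, deposits 0.
Currency deposit 158 billion kronor: reserves +158B, deposits +158B.
Totals: Δreserves = −491B, Δdeposits = −45B.
Δrequired reserves = 7% × −45B = −3.15B.
Δexcess reserves = Δreserves − Δrequired = −491B − (−3.15B) = -487.85 billion.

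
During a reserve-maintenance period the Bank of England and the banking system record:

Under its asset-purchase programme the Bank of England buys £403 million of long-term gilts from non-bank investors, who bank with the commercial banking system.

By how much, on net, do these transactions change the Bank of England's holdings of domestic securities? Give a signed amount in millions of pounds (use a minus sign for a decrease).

Bank of England balance sheet:
  Assets:      Securities +£403M
  Liabilities: Bank reserves +£403M
So the change in the Bank of England's holdings of domestic securities is +£403 million.

+£403 million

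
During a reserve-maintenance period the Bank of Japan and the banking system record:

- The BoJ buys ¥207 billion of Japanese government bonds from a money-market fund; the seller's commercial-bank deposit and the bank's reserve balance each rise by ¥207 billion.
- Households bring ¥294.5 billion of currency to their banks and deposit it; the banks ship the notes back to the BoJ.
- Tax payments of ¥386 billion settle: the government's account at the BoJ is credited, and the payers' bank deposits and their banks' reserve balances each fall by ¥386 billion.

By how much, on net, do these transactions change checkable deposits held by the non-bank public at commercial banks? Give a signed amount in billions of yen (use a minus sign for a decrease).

+¥115.5 billion

Asset purchase (from non-banks) ¥207 billion: non-bank counterparties' bank balances rise → +¥207B.
Currency deposit ¥294.5 billion: non-bank counterparties' bank balances rise → +¥294.5B.
Government account inflow ¥386 billion: non-bank counterparties' bank balances fall → −¥386B.
Net: 207 + 294.5 − 386 = +¥115.5 billion.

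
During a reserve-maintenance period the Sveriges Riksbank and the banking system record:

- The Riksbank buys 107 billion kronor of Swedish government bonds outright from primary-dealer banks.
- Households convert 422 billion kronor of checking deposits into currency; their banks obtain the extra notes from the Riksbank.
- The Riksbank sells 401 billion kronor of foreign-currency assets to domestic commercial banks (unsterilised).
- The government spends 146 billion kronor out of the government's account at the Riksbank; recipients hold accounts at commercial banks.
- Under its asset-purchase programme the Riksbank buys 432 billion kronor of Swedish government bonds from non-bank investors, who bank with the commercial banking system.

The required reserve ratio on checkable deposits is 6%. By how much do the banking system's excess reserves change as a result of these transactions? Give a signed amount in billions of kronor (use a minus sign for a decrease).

-147.36 billion

OMO purchase (from banks) 107 billion kronor: reserves +107B, deposits 0.
Currency withdrawal 422 billion kronor: reserves −422B, deposits −422B.
FX sale 401 billion kronor: reserves −401B, deposits 0.
Government spending 146 billion kronor: reserves +146B, deposits +146B.
Asset purchase (from non-banks) 432 billion kronor: reserves +432B, deposits +432B.
Totals: Δreserves = −138B, Δdeposits = +156B.
Δrequired reserves = 6% × +156B = +9.36B.
Δexcess reserves = Δreserves − Δrequired = −138B − (+9.36B) = -147.36 billion.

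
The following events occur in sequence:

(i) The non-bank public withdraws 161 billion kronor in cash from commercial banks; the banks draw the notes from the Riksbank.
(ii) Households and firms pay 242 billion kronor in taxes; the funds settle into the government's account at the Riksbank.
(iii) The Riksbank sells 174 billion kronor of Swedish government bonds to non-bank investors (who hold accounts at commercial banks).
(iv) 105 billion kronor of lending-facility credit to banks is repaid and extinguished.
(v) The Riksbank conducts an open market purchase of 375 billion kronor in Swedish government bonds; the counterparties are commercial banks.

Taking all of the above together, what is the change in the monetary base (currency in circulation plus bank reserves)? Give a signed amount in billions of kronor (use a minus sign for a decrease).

-146 billion

Riksbank balance sheet:
  Assets:      Securities +201B, Loans to banks −105B
  Liabilities: Bank reserves −307B, Currency in circulation +161B, Government deposits +242B
Monetary base = currency + reserves: +161B + (−307B) = -146 billion.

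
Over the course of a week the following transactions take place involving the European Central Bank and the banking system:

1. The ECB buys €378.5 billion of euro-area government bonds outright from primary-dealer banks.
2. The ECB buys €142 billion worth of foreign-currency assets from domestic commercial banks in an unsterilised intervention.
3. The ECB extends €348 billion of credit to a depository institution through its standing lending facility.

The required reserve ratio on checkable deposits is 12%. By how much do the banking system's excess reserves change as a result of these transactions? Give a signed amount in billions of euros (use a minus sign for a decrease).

+€868.5 billion

OMO purchase (from banks) €378.5 billion: reserves +€378.5B, deposits 0.
FX purchase €142 billion: reserves +€142B, deposits 0.
Discount-window loan €348 billion: reserves +€348B, deposits 0.
Totals: Δreserves = +€868.5B, Δdeposits = 0.
Δrequired reserves = 12% × 0 = 0.
Δexcess reserves = Δreserves − Δrequired = +€868.5B − (0) = +€868.5 billion.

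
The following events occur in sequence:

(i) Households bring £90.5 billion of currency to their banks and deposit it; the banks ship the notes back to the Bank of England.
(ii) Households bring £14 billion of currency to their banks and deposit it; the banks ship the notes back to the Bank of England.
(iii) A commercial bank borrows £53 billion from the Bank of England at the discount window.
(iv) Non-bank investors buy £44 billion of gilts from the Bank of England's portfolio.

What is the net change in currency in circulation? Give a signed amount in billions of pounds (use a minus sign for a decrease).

Bank of England balance sheet:
  Assets:      Securities −£44B, Loans to banks +£53B
  Liabilities: Bank reserves +£113.5B, Currency in circulation −£104.5B
So the change in currency in circulation is -£104.5 billion.

-£104.5 billion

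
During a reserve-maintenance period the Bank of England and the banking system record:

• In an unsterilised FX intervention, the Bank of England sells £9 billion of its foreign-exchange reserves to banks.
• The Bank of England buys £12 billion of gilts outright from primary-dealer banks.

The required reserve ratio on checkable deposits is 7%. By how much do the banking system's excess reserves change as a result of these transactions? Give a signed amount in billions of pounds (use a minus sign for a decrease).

FX sale £9 billion: reserves −£9B, deposits 0.
OMO purchase (from banks) £12 billion: reserves +£12B, deposits 0.
Totals: Δreserves = +£3B, Δdeposits = 0.
Δrequired reserves = 7% × 0 = 0.
Δexcess reserves = Δreserves − Δrequired = +£3B − (0) = +£3 billion.

+£3 billion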